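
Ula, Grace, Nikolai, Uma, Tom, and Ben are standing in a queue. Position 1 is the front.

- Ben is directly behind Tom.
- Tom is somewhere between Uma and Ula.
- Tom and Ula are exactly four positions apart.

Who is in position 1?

Uma

With clue 1, Ben is ruled out for position 1.
With clues 1–2, Tom is ruled out for position 1.
With clues 1–3, Grace, Nikolai, and Ula are ruled out for position 1.
So position 1 is Uma.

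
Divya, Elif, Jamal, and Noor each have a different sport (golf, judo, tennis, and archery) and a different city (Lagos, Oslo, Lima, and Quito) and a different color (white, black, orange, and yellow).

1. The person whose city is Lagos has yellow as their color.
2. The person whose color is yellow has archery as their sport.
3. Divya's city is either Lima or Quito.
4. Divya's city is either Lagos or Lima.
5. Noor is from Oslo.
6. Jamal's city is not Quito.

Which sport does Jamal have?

With clues 1–6, golf, judo, and tennis are impossible for Jamal's sport.
That leaves archery.

archery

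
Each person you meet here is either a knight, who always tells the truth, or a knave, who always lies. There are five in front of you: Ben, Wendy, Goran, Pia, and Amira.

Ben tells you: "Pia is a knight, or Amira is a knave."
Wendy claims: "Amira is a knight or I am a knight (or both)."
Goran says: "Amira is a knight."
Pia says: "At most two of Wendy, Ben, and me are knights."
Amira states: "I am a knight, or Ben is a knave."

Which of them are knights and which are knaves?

Ben: knight, Wendy: knave, Goran: knave, Pia: knight, Amira: knave

Consider Ben. Suppose Ben is a knave.
Then no assignment of the remaining roles makes every statement match its speaker's type — contradiction.
So Ben is a knight.
Consider Wendy. Suppose Wendy is a knight.
Then whichever role Pia has, Pia's statement has the wrong truth value — contradiction.
So Wendy is a knave.
With that fixed, Pia's statement is true, so Pia is a knight.
Consider Goran. Suppose Goran is a knight.
Then no assignment of the remaining roles makes every statement match its speaker's type — contradiction.
So Goran is a knave.
Consider Amira. Suppose Amira is a knight.
Then Wendy's statement comes out true, contradicting Wendy being a knave.
So Amira is a knave.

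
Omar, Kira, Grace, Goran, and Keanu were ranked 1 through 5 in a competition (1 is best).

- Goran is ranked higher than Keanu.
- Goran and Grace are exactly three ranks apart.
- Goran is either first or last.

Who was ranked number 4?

With clues 1–3, Goran, Keanu, Kira, and Omar are ruled out for rank 4.
So rank 4 is Grace.

Grace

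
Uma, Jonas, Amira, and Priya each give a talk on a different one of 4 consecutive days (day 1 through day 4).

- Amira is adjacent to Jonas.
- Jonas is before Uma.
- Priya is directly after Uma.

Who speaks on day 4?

With clues 1–2, Amira and Jonas are ruled out for day 4.
With clues 1–3, Uma is ruled out for day 4.
So day 4 is Priya.

Priya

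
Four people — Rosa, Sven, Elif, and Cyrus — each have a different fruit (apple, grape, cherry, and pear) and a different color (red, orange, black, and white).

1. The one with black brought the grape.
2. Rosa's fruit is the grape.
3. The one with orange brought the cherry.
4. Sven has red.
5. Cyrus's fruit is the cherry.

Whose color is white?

Elif

With clues 1–2, Rosa is impossible for the one with color white.
With clues 1–4, Sven is impossible for the one with color white.
With clues 1–5, Cyrus is impossible for the one with color white.
That leaves Elif.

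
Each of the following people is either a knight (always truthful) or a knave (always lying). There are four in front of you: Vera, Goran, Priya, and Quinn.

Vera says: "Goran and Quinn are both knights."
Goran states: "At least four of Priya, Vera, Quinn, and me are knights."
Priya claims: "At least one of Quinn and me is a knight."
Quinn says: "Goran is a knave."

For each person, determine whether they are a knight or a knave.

Consider Vera. Suppose Vera is a knight.
Then no assignment of the remaining roles makes every statement match its speaker's type — contradiction.
So Vera is a knave.
With that fixed, Goran's statement is false, so Goran is a knave.
With that fixed, Quinn's statement is true, so Quinn is a knight.
With that fixed, Priya's statement is true, so Priya is a knight.

Vera: knave, Goran: knave, Priya: knight, Quinn: knight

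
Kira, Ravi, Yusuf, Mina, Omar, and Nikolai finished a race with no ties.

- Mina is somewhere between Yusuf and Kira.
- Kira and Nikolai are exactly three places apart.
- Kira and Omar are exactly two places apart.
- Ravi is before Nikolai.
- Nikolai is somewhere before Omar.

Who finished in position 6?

With clue 1, Mina is ruled out for place 6.
With clues 1–4, Omar and Ravi are ruled out for place 6.
With clues 1–5, Nikolai and Yusuf are ruled out for place 6.
So place 6 is Kira.

Kira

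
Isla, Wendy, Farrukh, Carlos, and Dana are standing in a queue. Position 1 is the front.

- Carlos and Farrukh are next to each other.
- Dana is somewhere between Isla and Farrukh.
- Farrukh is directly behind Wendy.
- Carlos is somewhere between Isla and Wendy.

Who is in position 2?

With clues 1–3, Carlos, Isla, and Wendy are ruled out for position 2.
With clues 1–4, Dana is ruled out for position 2.
So position 2 is Farrukh.

Farrukh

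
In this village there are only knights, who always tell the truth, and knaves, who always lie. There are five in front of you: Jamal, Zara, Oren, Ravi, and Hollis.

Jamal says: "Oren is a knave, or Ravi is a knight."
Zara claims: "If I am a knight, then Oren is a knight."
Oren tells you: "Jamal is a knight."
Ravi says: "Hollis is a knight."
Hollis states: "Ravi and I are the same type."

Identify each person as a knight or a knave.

Consider Jamal. Suppose Jamal is a knave.
Then no assignment of the remaining roles makes every statement match its speaker's type — contradiction.
So Jamal is a knight.
With that fixed, Oren's statement is true, so Oren is a knight.
With that fixed, Zara's statement is true, so Zara is a knight.
Consider Ravi. Suppose Ravi is a knave.
Then Jamal's statement comes out false, contradicting Jamal being a knight.
So Ravi is a knight.
Consider Hollis. Suppose Hollis is a knave.
Then Ravi's statement comes out false, contradicting Ravi being a knight.
So Hollis is a knight.

Jamal: knight, Zara: knight, Oren: knight, Ravi: knight, Hollis: knight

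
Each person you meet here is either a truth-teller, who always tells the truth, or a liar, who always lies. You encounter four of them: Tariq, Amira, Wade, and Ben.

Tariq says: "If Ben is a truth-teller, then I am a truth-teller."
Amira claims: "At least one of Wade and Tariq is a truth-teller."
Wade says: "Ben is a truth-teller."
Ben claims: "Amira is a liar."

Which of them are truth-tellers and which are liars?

Consider Tariq. Suppose Tariq is a liar.
Then no assignment of the remaining roles makes every statement match its speaker's type — contradiction.
So Tariq is a truth-teller.
With that fixed, Amira's statement is true, so Amira is a truth-teller.
With that fixed, Ben's statement is false, so Ben is a liar.
With that fixed, Wade's statement is false, so Wade is a liar.

Tariq: truth-teller, Amira: truth-teller, Wade: liar, Ben: liar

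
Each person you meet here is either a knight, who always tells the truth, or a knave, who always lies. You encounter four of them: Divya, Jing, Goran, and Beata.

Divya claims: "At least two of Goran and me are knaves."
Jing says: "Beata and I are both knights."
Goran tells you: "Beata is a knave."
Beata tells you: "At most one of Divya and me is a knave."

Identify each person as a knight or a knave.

Consider Divya. Suppose Divya is a knight.
Then Divya's own statement would have to be true, but it can't be — contradiction.
So Divya is a knave.
Consider Jing. Suppose Jing is a knight.
Then no assignment of the remaining roles makes every statement match its speaker's type — contradiction.
So Jing is a knave.
Consider Goran. Suppose Goran is a knave.
Then Divya's statement comes out true, contradicting Divya being a knave.
So Goran is a knight.
Consider Beata. Suppose Beata is a knight.
Then Goran's statement comes out false, contradicting Goran being a knight.
So Beata is a knave.

Divya: knave, Jing: knave, Goran: knight, Beata: knave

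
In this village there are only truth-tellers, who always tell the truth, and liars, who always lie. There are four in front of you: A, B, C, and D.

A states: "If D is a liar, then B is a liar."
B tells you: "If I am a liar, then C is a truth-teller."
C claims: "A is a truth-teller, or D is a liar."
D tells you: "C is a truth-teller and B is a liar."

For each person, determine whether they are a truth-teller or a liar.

A: liar, B: truth-teller, C: truth-teller, D: liar

Consider A. Suppose A is a truth-teller.
Then no assignment of the remaining roles makes every statement match its speaker's type — contradiction.
So A is a liar.
Consider B. Suppose B is a liar.
Then A's statement comes out true, contradicting A being a liar.
So B is a truth-teller.
With that fixed, D's statement is false, so D is a liar.
With that fixed, C's statement is true, so C is a truth-teller.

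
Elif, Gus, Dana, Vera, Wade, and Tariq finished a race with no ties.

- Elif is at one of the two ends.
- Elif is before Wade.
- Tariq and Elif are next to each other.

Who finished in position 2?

With clue 1, Elif is ruled out for place 2.
With clues 1–3, Dana, Gus, Vera, and Wade are ruled out for place 2.
So place 2 is Tariq.

Tariq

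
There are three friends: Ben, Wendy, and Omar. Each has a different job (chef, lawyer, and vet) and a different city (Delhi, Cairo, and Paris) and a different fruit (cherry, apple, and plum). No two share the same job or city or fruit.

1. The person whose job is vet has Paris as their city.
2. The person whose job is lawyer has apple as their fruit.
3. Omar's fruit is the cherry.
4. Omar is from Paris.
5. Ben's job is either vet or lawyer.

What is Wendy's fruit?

plum

With clues 1–3, cherry is impossible for Wendy's fruit.
With clues 1–5, apple is impossible for Wendy's fruit.
That leaves plum.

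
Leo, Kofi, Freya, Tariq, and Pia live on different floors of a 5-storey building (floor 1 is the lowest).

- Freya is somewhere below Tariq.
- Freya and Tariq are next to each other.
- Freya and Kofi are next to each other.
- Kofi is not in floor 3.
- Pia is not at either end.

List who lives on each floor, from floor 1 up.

Kofi, Freya, Tariq, Pia, Leo

From clue 1: Freya is in {1,2,3,4}.
From clues 1–3: Kofi is in {1,2,3}.
From clues 1–4: Kofi is in {1,2}.
From clues 1–5: Kofi → floor 1, Freya → floor 2, Tariq → floor 3, Pia → floor 4, Leo → floor 5.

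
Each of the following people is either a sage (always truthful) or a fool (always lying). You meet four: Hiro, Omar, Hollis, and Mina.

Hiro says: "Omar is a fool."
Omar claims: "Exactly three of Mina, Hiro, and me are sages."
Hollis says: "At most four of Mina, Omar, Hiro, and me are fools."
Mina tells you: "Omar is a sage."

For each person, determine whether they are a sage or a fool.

Regardless of anyone's role, Hollis's statement is true, so Hollis is a sage.
Consider Hiro. Suppose Hiro is a fool.
Then no assignment of the remaining roles makes every statement match its speaker's type — contradiction.
So Hiro is a sage.
Consider Omar. Suppose Omar is a sage.
Then Hiro's statement comes out false, contradicting Hiro being a sage.
So Omar is a fool.
With that fixed, Mina's statement is false, so Mina is a fool.

Hiro: sage, Omar: fool, Hollis: sage, Mina: fool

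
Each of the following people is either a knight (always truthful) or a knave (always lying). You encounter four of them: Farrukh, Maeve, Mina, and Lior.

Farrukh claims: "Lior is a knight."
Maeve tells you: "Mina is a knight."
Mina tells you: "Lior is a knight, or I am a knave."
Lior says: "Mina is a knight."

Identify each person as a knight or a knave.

Farrukh: knight, Maeve: knight, Mina: knight, Lior: knight

Consider Farrukh. Suppose Farrukh is a knave.
Then no assignment of the remaining roles makes every statement match its speaker's type — contradiction.
So Farrukh is a knight.
Consider Maeve. Suppose Maeve is a knave.
Then no assignment of the remaining roles makes every statement match its speaker's type — contradiction.
So Maeve is a knight.
Consider Mina. Suppose Mina is a knave.
Then Maeve's statement comes out false, contradicting Maeve being a knight.
So Mina is a knight.
With that fixed, Lior's statement is true, so Lior is a knight.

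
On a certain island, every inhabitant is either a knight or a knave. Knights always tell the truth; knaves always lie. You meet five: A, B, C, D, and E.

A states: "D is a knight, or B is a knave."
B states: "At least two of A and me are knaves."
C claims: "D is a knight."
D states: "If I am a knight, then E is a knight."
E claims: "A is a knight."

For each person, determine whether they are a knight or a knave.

A: knight, B: knave, C: knight, D: knight, E: knight

Consider A. Suppose A is a knave.
Then whichever role B has, B's statement has the wrong truth value — contradiction.
So A is a knight.
With that fixed, B's statement is false, so B is a knave.
With that fixed, E's statement is true, so E is a knight.
With that fixed, D's statement is true, so D is a knight.
With that fixed, C's statement is true, so C is a knight.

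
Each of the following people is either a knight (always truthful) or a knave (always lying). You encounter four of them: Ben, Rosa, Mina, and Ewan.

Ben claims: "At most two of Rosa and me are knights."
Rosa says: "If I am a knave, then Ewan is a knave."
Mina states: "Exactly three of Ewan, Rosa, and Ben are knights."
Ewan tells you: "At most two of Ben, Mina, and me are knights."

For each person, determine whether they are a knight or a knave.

Regardless of anyone's role, Ben's statement is true, so Ben is a knight.
Consider Rosa. Suppose Rosa is a knight.
Then no assignment of the remaining roles makes every statement match its speaker's type — contradiction.
So Rosa is a knave.
With that fixed, Mina's statement is false, so Mina is a knave.
With that fixed, Ewan's statement is true, so Ewan is a knight.

Ben: knight, Rosa: knave, Mina: knave, Ewan: knight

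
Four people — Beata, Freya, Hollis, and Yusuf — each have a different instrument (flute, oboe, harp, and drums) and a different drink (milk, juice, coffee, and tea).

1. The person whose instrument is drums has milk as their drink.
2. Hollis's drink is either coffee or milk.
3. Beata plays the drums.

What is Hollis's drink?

With clues 1–2, juice and tea are impossible for Hollis's drink.
With clues 1–3, milk is impossible for Hollis's drink.
That leaves coffee.

coffee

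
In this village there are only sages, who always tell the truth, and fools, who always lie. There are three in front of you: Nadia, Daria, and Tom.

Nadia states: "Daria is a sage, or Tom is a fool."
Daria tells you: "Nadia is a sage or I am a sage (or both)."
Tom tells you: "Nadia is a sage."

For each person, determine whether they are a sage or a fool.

Consider Nadia. Suppose Nadia is a fool.
Then no assignment of the remaining roles makes every statement match its speaker's type — contradiction.
So Nadia is a sage.
With that fixed, Daria's statement is true, so Daria is a sage.
With that fixed, Tom's statement is true, so Tom is a sage.

Nadia: sage, Daria: sage, Tom: sage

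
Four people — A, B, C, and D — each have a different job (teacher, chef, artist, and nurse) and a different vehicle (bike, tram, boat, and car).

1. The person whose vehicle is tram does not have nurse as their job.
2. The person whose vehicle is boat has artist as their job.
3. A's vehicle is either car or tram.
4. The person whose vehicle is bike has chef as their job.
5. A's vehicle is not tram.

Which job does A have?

nurse

With clues 1–3, artist is impossible for A's job.
With clues 1–4, chef is impossible for A's job.
With clues 1–5, teacher is impossible for A's job.
That leaves nurse.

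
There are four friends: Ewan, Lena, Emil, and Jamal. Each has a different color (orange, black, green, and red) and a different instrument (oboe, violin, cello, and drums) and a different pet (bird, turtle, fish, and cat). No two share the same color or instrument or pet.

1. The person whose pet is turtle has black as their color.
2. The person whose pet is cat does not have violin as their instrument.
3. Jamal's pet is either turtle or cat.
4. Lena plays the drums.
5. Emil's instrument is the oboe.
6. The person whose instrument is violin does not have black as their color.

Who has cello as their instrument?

Jamal

With clues 1–4, Lena is impossible for the one with instrument cello.
With clues 1–5, Emil is impossible for the one with instrument cello.
With clues 1–6, Ewan is impossible for the one with instrument cello.
That leaves Jamal.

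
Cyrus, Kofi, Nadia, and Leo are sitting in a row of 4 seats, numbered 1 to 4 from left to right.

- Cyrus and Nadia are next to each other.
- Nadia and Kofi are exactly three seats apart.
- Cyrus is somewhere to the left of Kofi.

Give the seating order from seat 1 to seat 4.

Nadia, Cyrus, Leo, Kofi

From clues 1–2: Cyrus is in {2,3}.
From clues 1–3: Nadia → seat 1, Cyrus → seat 2, Leo → seat 3, Kofi → seat 4.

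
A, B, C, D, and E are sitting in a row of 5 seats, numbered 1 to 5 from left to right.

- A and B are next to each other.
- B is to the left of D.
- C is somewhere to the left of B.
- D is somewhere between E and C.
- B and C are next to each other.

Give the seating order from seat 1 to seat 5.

From clues 1–2: D is in {3,4,5}.
From clues 1–3: C is in {1,2}.
From clues 1–4: C → seat 1, D → seat 4, E → seat 5.
From clues 1–5: B → seat 2, A → seat 3.

C, B, A, D, E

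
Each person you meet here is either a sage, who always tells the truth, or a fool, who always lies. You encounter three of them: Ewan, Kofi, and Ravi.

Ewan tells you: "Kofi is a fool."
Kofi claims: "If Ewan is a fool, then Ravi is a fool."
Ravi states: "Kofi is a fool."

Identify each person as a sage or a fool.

Ewan: fool, Kofi: sage, Ravi: fool

Consider Ewan. Suppose Ewan is a sage.
Then no assignment of the remaining roles makes every statement match its speaker's type — contradiction.
So Ewan is a fool.
Consider Kofi. Suppose Kofi is a fool.
Then Ewan's statement comes out true, contradicting Ewan being a fool.
So Kofi is a sage.
With that fixed, Ravi's statement is false, so Ravi is a fool.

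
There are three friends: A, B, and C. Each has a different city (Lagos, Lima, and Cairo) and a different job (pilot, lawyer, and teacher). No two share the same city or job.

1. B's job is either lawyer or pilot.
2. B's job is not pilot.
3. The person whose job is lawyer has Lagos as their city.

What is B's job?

lawyer

Clue 1 rules out teacher for B's job.
With clues 1–2, pilot is impossible for B's job.
That leaves lawyer.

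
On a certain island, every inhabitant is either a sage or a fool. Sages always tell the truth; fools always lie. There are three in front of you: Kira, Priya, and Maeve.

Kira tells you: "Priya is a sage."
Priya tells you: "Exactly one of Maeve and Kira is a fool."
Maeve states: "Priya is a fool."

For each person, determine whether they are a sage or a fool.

Kira: sage, Priya: sage, Maeve: fool

Consider Kira. Suppose Kira is a fool.
Then no assignment of the remaining roles makes every statement match its speaker's type — contradiction.
So Kira is a sage.
Consider Priya. Suppose Priya is a fool.
Then Kira's statement comes out false, contradicting Kira being a sage.
So Priya is a sage.
With that fixed, Maeve's statement is false, so Maeve is a fool.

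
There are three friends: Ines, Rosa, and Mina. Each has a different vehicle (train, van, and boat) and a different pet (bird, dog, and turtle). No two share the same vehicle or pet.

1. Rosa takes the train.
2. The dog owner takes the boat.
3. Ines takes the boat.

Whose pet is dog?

With clues 1–2, Rosa is impossible for the one with pet dog.
With clues 1–3, Mina is impossible for the one with pet dog.
That leaves Ines.

Ines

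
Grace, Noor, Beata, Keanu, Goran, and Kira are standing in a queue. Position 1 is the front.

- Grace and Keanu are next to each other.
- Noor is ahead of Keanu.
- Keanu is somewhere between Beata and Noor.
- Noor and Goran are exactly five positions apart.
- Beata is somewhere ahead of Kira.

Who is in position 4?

With clues 1–3, Noor is ruled out for position 4.
With clues 1–4, Goran is ruled out for position 4.
With clues 1–5, Grace, Keanu, and Kira are ruled out for position 4.
So position 4 is Beata.

Beata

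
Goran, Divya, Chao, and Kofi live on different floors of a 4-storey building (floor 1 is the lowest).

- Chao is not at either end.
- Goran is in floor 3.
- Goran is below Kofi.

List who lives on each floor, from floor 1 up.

From clue 1: Chao is in {2,3}.
From clues 1–2: Chao → floor 2, Goran → floor 3.
From clues 1–3: Divya → floor 1, Kofi → floor 4.

Divya, Chao, Goran, Kofi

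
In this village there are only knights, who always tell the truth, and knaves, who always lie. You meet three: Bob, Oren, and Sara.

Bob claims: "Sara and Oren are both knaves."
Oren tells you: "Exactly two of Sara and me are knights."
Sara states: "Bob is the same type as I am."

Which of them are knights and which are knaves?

Consider Bob. Suppose Bob is a knave.
Then whichever role Sara has, Sara's statement has the wrong truth value — contradiction.
So Bob is a knight.
Consider Oren. Suppose Oren is a knight.
Then Bob's statement comes out false, contradicting Bob being a knight.
So Oren is a knave.
Consider Sara. Suppose Sara is a knight.
Then Bob's statement comes out false, contradicting Bob being a knight.
So Sara is a knave.

Bob: knight, Oren: knave, Sara: knave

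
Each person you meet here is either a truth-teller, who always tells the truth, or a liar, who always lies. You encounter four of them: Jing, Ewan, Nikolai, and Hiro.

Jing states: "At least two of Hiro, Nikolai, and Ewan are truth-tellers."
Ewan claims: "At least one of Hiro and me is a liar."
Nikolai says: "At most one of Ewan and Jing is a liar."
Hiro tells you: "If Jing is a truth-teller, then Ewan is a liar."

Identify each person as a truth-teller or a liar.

Jing: truth-teller, Ewan: truth-teller, Nikolai: truth-teller, Hiro: liar

Consider Jing. Suppose Jing is a liar.
Then no assignment of the remaining roles makes every statement match its speaker's type — contradiction.
So Jing is a truth-teller.
With that fixed, Nikolai's statement is true, so Nikolai is a truth-teller.
Consider Ewan. Suppose Ewan is a liar.
Then Ewan's own statement would have to be false, but it can't be — contradiction.
So Ewan is a truth-teller.
With that fixed, Hiro's statement is false, so Hiro is a liar.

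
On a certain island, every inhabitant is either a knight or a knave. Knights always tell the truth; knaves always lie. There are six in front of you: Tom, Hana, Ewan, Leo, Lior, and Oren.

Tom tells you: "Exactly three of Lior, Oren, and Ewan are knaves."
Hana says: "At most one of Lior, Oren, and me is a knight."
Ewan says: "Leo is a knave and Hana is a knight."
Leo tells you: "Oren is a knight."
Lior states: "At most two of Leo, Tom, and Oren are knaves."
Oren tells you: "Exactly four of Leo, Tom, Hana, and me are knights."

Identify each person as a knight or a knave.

Tom: knave, Hana: knight, Ewan: knight, Leo: knave, Lior: knave, Oren: knave

Consider Tom. Suppose Tom is a knight.
Then no assignment of the remaining roles makes every statement match its speaker's type — contradiction.
So Tom is a knave.
With that fixed, Oren's statement is false, so Oren is a knave.
With that fixed, Leo's statement is false, so Leo is a knave.
With that fixed, Lior's statement is false, so Lior is a knave.
With that fixed, Hana's statement is true, so Hana is a knight.
With that fixed, Ewan's statement is true, so Ewan is a knight.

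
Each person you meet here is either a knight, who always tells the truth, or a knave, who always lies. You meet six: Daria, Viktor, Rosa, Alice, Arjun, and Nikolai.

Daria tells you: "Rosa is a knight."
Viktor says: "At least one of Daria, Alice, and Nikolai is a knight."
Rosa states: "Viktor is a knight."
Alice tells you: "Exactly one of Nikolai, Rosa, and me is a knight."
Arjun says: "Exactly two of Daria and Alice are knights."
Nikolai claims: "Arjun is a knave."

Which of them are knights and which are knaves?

Daria: knight, Viktor: knight, Rosa: knight, Alice: knave, Arjun: knave, Nikolai: knight

Consider Daria. Suppose Daria is a knave.
Then no assignment of the remaining roles makes every statement match its speaker's type — contradiction.
So Daria is a knight.
With that fixed, Viktor's statement is true, so Viktor is a knight.
With that fixed, Rosa's statement is true, so Rosa is a knight.
Consider Alice. Suppose Alice is a knight.
Then Alice's own statement would have to be true, but it can't be — contradiction.
So Alice is a knave.
With that fixed, Arjun's statement is false, so Arjun is a knave.
With that fixed, Nikolai's statement is true, so Nikolai is a knight.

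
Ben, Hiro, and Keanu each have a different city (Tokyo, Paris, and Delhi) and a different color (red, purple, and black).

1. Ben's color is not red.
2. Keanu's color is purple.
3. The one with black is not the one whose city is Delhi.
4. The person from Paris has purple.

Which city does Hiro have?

Delhi

With clues 1–4, Paris and Tokyo are impossible for Hiro's city.
That leaves Delhi.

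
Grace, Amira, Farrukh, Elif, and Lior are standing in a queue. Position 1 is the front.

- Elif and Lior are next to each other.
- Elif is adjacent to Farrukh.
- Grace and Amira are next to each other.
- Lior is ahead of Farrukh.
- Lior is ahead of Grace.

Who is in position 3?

Farrukh

With clues 1–2, Amira and Grace are ruled out for position 3.
With clues 1–3, Elif is ruled out for position 3.
With clues 1–5, Lior is ruled out for position 3.
So position 3 is Farrukh.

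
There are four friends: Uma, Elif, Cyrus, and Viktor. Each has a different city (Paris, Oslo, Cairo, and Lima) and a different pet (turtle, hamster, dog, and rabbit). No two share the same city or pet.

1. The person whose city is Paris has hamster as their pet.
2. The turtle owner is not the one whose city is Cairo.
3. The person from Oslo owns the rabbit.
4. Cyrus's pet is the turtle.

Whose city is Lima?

With clues 1–4, Elif, Uma, and Viktor are impossible for the one with city Lima.
That leaves Cyrus.

Cyrus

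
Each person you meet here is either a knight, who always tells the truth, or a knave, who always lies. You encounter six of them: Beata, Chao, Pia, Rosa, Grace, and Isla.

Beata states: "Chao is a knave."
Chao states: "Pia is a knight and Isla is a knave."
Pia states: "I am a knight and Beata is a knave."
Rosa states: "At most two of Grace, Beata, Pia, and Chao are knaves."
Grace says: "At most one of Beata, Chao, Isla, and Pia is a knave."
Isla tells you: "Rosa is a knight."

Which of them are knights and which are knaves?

Beata: knight, Chao: knave, Pia: knave, Rosa: knave, Grace: knave, Isla: knave

Consider Beata. Suppose Beata is a knave.
Then no assignment of the remaining roles makes every statement match its speaker's type — contradiction.
So Beata is a knight.
With that fixed, Pia's statement is false, so Pia is a knave.
With that fixed, Chao's statement is false, so Chao is a knave.
With that fixed, Grace's statement is false, so Grace is a knave.
With that fixed, Rosa's statement is false, so Rosa is a knave.
With that fixed, Isla's statement is false, so Isla is a knave.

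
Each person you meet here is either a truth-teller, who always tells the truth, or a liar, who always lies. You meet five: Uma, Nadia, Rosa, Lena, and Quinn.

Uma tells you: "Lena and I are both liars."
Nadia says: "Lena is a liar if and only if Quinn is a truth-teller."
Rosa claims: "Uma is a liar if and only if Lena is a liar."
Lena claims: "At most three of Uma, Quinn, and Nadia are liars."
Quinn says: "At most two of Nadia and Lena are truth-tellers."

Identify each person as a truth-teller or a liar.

Uma: liar, Nadia: liar, Rosa: liar, Lena: truth-teller, Quinn: truth-teller

Regardless of anyone's role, Lena's statement is true, so Lena is a truth-teller.
With that fixed, Quinn's statement is true, so Quinn is a truth-teller.
With that fixed, Uma's statement is false, so Uma is a liar.
With that fixed, Nadia's statement is false, so Nadia is a liar.
With that fixed, Rosa's statement is false, so Rosa is a liar.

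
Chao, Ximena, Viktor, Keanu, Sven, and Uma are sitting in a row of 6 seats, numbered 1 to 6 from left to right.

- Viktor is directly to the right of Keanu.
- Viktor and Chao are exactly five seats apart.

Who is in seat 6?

With clue 1, Keanu is ruled out for seat 6.
With clues 1–2, Chao, Sven, Uma, and Ximena are ruled out for seat 6.
So seat 6 is Viktor.

Viktor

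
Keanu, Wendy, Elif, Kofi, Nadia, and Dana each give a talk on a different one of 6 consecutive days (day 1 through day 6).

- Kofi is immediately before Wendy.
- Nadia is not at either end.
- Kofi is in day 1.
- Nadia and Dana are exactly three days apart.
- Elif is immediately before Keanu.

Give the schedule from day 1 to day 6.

Kofi, Wendy, Nadia, Elif, Keanu, Dana

From clue 1: Wendy is in {2,3,4,5,6}.
From clues 1–2: Nadia is in {2,3,4,5}.
From clues 1–3: Kofi → day 1, Wendy → day 2.
From clues 1–4: Nadia → day 3, Dana → day 6.
From clues 1–5: Elif → day 4, Keanu → day 5.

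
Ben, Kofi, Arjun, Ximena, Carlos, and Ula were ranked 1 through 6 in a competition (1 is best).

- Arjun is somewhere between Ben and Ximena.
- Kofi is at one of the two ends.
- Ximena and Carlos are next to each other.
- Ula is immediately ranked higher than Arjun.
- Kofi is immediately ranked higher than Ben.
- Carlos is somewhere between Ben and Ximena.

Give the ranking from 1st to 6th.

From clue 1: Arjun is in {2,3,4,5}.
From clues 1–2: Kofi is in {1,6}.
From clues 1–5: Kofi → rank 1, Ben → rank 2, Ula → rank 3, Arjun → rank 4.
From clues 1–6: Carlos → rank 5, Ximena → rank 6.

Kofi, Ben, Ula, Arjun, Carlos, Ximena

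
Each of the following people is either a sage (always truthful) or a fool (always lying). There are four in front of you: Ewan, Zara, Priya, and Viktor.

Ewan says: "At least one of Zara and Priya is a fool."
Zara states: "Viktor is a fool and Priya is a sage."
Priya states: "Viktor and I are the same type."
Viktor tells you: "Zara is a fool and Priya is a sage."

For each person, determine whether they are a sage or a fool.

Consider Ewan. Suppose Ewan is a fool.
Then no assignment of the remaining roles makes every statement match its speaker's type — contradiction.
So Ewan is a sage.
Consider Zara. Suppose Zara is a sage.
Then no assignment of the remaining roles makes every statement match its speaker's type — contradiction.
So Zara is a fool.
Consider Priya. Suppose Priya is a fool.
Then no assignment of the remaining roles makes every statement match its speaker's type — contradiction.
So Priya is a sage.
With that fixed, Viktor's statement is true, so Viktor is a sage.

Ewan: sage, Zara: fool, Priya: sage, Viktor: sage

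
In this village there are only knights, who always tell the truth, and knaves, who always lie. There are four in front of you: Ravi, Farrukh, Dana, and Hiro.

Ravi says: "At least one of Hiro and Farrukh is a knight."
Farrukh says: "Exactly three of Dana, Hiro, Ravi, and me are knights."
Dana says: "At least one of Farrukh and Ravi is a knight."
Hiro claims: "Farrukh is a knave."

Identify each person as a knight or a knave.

Consider Ravi. Suppose Ravi is a knave.
Then no assignment of the remaining roles makes every statement match its speaker's type — contradiction.
So Ravi is a knight.
With that fixed, Dana's statement is true, so Dana is a knight.
Consider Farrukh. Suppose Farrukh is a knave.
Then no assignment of the remaining roles makes every statement match its speaker's type — contradiction.
So Farrukh is a knight.
With that fixed, Hiro's statement is false, so Hiro is a knave.

Ravi: knight, Farrukh: knight, Dana: knight, Hiro: knave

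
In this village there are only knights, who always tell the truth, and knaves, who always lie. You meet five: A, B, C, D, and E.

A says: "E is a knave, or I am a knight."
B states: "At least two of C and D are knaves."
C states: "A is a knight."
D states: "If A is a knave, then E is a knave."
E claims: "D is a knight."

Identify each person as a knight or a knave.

Consider A. Suppose A is a knave.
Then no assignment of the remaining roles makes every statement match its speaker's type — contradiction.
So A is a knight.
With that fixed, C's statement is true, so C is a knight.
With that fixed, D's statement is true, so D is a knight.
With that fixed, E's statement is true, so E is a knight.
With that fixed, B's statement is false, so B is a knave.

A: knight, B: knave, C: knight, D: knight, E: knight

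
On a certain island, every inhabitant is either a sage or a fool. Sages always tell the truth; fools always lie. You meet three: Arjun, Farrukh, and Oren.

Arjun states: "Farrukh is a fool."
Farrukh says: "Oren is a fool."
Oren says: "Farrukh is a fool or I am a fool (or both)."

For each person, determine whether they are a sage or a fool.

Arjun: sage, Farrukh: fool, Oren: sage

Consider Arjun. Suppose Arjun is a fool.
Then no assignment of the remaining roles makes every statement match its speaker's type — contradiction.
So Arjun is a sage.
Consider Farrukh. Suppose Farrukh is a sage.
Then Arjun's statement comes out false, contradicting Arjun being a sage.
So Farrukh is a fool.
With that fixed, Oren's statement is true, so Oren is a sage.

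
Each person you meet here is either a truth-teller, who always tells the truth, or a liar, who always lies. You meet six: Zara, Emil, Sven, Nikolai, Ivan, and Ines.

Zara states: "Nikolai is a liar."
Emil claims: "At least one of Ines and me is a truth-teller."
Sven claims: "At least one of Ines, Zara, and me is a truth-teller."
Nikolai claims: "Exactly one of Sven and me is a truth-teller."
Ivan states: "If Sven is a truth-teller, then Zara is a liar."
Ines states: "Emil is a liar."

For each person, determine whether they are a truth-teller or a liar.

Zara: liar, Emil: truth-teller, Sven: liar, Nikolai: truth-teller, Ivan: truth-teller, Ines: liar

Consider Zara. Suppose Zara is a truth-teller.
Then no assignment of the remaining roles makes every statement match its speaker's type — contradiction.
So Zara is a liar.
With that fixed, Ivan's statement is true, so Ivan is a truth-teller.
Consider Emil. Suppose Emil is a liar.
Then no assignment of the remaining roles makes every statement match its speaker's type — contradiction.
So Emil is a truth-teller.
With that fixed, Ines's statement is false, so Ines is a liar.
Consider Sven. Suppose Sven is a truth-teller.
Then whichever role Nikolai has, Nikolai's statement has the wrong truth value — contradiction.
So Sven is a liar.
Consider Nikolai. Suppose Nikolai is a liar.
Then Zara's statement comes out true, contradicting Zara being a liar.
So Nikolai is a truth-teller.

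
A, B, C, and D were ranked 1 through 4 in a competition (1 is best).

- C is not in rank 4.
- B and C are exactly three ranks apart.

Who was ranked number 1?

C

With clues 1–2, A, B, and D are ruled out for rank 1.
So rank 1 is C.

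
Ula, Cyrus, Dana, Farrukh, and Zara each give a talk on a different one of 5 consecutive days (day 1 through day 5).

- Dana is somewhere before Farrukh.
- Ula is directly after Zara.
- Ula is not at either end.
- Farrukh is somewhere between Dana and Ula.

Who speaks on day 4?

Ula

With clues 1–3, Zara is ruled out for day 4.
With clues 1–4, Cyrus, Dana, and Farrukh are ruled out for day 4.
So day 4 is Ula.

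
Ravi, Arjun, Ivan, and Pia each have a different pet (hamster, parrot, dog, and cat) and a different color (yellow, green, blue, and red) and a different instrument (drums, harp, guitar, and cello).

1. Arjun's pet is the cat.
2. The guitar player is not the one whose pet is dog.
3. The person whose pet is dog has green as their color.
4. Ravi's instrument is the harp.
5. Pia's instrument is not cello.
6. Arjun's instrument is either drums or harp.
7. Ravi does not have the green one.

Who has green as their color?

With clues 1–3, Arjun is impossible for the one with color green.
With clues 1–6, Pia is impossible for the one with color green.
With clues 1–7, Ravi is impossible for the one with color green.
That leaves Ivan.

Ivan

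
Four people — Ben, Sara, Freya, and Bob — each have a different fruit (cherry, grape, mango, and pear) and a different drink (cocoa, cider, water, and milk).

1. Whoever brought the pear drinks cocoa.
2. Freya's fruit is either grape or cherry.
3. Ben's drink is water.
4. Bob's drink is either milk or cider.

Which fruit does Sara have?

With clues 1–4, cherry, grape, and mango are impossible for Sara's fruit.
That leaves pear.

pear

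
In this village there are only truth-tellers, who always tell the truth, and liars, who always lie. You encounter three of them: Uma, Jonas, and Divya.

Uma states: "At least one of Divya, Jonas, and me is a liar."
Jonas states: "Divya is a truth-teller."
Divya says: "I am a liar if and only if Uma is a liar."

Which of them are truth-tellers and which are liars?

Consider Uma. Suppose Uma is a liar.
Then Uma's own statement would have to be false, but it can't be — contradiction.
So Uma is a truth-teller.
Consider Jonas. Suppose Jonas is a truth-teller.
Then no assignment of the remaining roles makes every statement match its speaker's type — contradiction.
So Jonas is a liar.
Consider Divya. Suppose Divya is a truth-teller.
Then Jonas's statement comes out true, contradicting Jonas being a liar.
So Divya is a liar.

Uma: truth-teller, Jonas: liar, Divya: liar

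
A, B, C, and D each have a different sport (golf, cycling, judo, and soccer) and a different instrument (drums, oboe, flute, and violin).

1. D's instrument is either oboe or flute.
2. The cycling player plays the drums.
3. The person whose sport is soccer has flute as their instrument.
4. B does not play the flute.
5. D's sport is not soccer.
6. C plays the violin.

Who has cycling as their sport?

B

With clues 1–2, D is impossible for the one with sport cycling.
With clues 1–6, A and C are impossible for the one with sport cycling.
That leaves B.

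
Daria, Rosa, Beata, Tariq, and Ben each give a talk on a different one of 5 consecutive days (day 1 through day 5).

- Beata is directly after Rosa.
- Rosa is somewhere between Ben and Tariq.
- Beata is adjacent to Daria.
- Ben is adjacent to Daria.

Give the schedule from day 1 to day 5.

From clue 1: Rosa is in {1,2,3,4}.
From clues 1–2: Rosa is in {2,3}.
From clues 1–3: Rosa → day 2, Beata → day 3, Daria → day 4.
From clues 1–4: Tariq → day 1, Ben → day 5.

Tariq, Rosa, Beata, Daria, Ben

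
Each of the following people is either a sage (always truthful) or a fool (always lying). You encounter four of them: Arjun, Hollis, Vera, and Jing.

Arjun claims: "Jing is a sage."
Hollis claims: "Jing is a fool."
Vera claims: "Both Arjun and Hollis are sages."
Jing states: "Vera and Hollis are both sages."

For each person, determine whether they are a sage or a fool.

Arjun: fool, Hollis: sage, Vera: fool, Jing: fool

Consider Arjun. Suppose Arjun is a sage.
Then no assignment of the remaining roles makes every statement match its speaker's type — contradiction.
So Arjun is a fool.
With that fixed, Vera's statement is false, so Vera is a fool.
With that fixed, Jing's statement is false, so Jing is a fool.
With that fixed, Hollis's statement is true, so Hollis is a sage.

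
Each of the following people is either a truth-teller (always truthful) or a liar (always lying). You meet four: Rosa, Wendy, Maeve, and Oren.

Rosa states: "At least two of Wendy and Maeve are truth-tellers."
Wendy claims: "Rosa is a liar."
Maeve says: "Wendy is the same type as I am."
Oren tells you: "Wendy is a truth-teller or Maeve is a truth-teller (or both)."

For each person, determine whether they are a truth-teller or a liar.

Rosa: liar, Wendy: truth-teller, Maeve: liar, Oren: truth-teller

Consider Rosa. Suppose Rosa is a truth-teller.
Then no assignment of the remaining roles makes every statement match its speaker's type — contradiction.
So Rosa is a liar.
With that fixed, Wendy's statement is true, so Wendy is a truth-teller.
With that fixed, Oren's statement is true, so Oren is a truth-teller.
Consider Maeve. Suppose Maeve is a truth-teller.
Then Rosa's statement comes out true, contradicting Rosa being a liar.
So Maeve is a liar.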